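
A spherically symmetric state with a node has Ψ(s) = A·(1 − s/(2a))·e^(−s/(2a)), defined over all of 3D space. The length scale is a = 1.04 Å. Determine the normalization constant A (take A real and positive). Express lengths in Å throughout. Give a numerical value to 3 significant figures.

Normalization requires ∫|Ψ|² 4πs² ds = 1, integrated from 0 to ∞.
In 3D with spherical symmetry the volume element is 4πs² ds.
∫|Ψ|² 4πs² ds = A²·(8·π·a^3).
Setting this equal to 1 gives A² = 1/(8·π·a^3).
Substituting a = 1.04 gives A² = 0.03537, so A = 0.1881.

A ≈ 0.188 Å^(-3/2)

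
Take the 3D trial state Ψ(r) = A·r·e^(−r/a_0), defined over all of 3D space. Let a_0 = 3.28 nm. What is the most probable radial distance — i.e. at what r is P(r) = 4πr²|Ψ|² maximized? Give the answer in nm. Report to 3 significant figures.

r ≈ 6.56 nm

The maximum of P(r) = 4πr²|Ψ|² occurs where its derivative vanishes.
This gives r = 2·a_0.
With a_0 = 3.28, the most probable radial distance is 6.560 nm.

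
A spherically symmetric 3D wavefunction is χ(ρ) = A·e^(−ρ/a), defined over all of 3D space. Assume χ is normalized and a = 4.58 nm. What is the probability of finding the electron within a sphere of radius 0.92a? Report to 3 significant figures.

P ≈ 0.280

With dV = 4πρ²dρ, the probability is ∫|χ|² dV over ρ ≤ 0.92a.
A² is fixed by ∫₀^∞ 4πρ²|χ|² dρ = 1, i.e. A² = (π·a^3)^(−1).
In terms of u = ρ/a (A², 4π and the length scale all cancel between numerator and denominator), P = [∫_{0}^{0.92} u^2·e^(-2·u) du] / [∫_{0}^{∞} u^2·e^(-2·u) du].
An antiderivative of u^2·e^(-2·u) is -(2·u^2 + 2·u + 1)·e^(-2·u)/4; evaluating from 0 to 0.92 gives 1/4 - 2833·e^(-46/25)/2500, while the full integral is 1/4.
This evaluates to P = 0.2801.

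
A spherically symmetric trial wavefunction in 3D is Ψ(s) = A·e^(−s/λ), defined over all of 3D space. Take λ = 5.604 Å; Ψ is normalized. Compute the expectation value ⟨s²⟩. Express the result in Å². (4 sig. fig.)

⟨s^2⟩ ≈ 94.21 Å^2

⟨s²⟩ = ∫ s^2 |Ψ|² 4πs² ds over the full domain.
The ratio of the moment integral to the normalization integral gives ⟨s²⟩ = 3·λ^2.
With λ = 5.604, ⟨s^2⟩ = 94.214.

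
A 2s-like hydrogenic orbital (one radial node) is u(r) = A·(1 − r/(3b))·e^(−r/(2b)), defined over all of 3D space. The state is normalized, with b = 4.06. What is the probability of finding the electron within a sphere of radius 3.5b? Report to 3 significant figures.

Integrate the radial probability density 4πr²|u|² over r ≤ 3.5b.
The full normalization integral is A²·[8·π·b^3/3] = 1, fixing A².
In terms of t = r/b (A², 4π and the length scale all cancel between numerator and denominator), P = [∫_{0}^{3.5} t^2·(1 - t/3)^2·e^(-t) dt] / [∫_{0}^{∞} t^2·(1 - t/3)^2·e^(-t) dt].
With ∫ t^2·(1 - t/3)^2·e^(-t) dt = (-t^4 + 2·t^3 - 3·t^2 - 6·t - 6)·e^(-t)/9 + C, the region integral is 2/3 - 683·e^(-7/2)/48 and the full one is 2/3.
This evaluates to P = 0.3555.

P ≈ 0.355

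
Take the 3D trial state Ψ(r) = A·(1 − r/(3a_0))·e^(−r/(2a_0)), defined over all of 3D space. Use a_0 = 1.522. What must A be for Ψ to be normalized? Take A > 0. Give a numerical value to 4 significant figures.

The normalization condition is ∫|Ψ|² 4πr² dr = 1 from 0 to ∞.
Recall ∫₀^∞ r^m e^(−r/β) dr = m!·β^(m+1), the integral (without the A² prefactor) comes out to 8·π·a_0^3/3.
Setting this equal to 1 gives A² = 1/(8·π·a_0^3/3).
With a_0 = 1.522: A² = 0.033856 and A = 0.18400.

A ≈ 0.1840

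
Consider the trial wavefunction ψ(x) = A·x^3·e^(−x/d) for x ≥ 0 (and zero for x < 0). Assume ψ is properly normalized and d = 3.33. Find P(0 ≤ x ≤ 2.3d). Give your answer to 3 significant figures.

P ≈ 0.182

The probability is P = ∫ |ψ|² dx over [0, 2.3d].
With A² fixed by ∫|ψ|² = 1, i.e. A² = (45·d^7/8)^(−1), substitute and integrate.
Let u = x/d; then A² and the length scale cancel, so P = ∫_{0}^{2.3} u^6·e^(-2·u) du ÷ ∫_{0}^{∞} u^6·e^(-2·u) du.
Using ∫ u^6·e^(-2·u) du = -(4·u^6 + 12·u^5 + 30·u^4 + 60·u^3 + 90·u^2 + 90·u + 45)·e^(-2·u)/8, the numerator is ≈ 1.0236 and the denominator is 45/8.
This works out to P = 0.1820.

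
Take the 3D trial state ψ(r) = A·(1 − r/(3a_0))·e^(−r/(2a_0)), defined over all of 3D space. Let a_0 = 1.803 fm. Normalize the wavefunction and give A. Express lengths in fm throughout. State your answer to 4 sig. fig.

A ≈ 0.1427 fm^(-3/2)

We need A² ∫|f|² 4πr² dr = 1, taking the integral from 0 to ∞.
Recall ∫₀^∞ r^m e^(−r/β) dr = m!·β^(m+1), the integral (without the A² prefactor) comes out to 8·π·a_0^3/3.
Setting this equal to 1 gives A² = 1/(8·π·a_0^3/3).
With a_0 = 1.803: A² = 0.020365 and A = 0.14271.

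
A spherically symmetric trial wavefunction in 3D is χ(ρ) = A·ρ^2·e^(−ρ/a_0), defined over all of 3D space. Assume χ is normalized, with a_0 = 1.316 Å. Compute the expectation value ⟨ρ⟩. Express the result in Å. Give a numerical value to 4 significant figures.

⟨ρ⟩ ≈ 4.606 Å

The expectation value is the |χ|²-weighted average of ρ: ∫ ρ|χ|² 4πρ² dρ.
With ∫₀^∞ ρ^7 e^(−αρ) dρ = 7!/α^8, evaluating both integrals, ⟨ρ⟩ = 7·a_0/2.
With a_0 = 1.316, ⟨ρ⟩ = 4.6060.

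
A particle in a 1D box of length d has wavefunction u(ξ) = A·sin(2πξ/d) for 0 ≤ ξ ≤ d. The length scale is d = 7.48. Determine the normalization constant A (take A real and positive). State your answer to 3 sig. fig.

A ≈ 0.517

The normalization condition is ∫|u|² dξ = 1 from 0 to d.
Using sin²θ = (1 − cos 2θ)/2, the integral (without the A² prefactor) comes out to d/2.
Setting this equal to 1 gives A² = 1/(d/2).
Plugging in d = 7.48 yields A = 0.5171.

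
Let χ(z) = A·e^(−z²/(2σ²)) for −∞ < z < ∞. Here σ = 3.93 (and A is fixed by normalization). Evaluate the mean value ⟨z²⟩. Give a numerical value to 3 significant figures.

⟨z^2⟩ ≈ 7.72

By definition ⟨z²⟩ = ∫ z^2 |χ(z)|² dz.
Since the A² factors cancel between numerator and denominator, ⟨z²⟩ = σ^2/2.
Putting σ = 3.93 gives 7.722.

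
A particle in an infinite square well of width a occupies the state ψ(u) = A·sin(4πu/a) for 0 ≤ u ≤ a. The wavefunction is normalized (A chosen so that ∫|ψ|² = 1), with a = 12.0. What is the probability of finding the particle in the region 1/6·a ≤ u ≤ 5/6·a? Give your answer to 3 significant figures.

P ≈ 0.598

The probability is P = ∫ |ψ|² du over [1/6·a, 5/6·a].
With A² fixed by ∫|ψ|² = 1, i.e. A² = (a/2)^(−1), substitute and integrate.
In terms of t = u/a (A² and the length scale cancel between numerator and denominator), P = [∫_{1/6}^{5/6} sin(4·π·t)^2 dt] / [∫_{0}^{1} sin(4·π·t)^2 dt].
With ∫ sin(4·π·t)^2 dt = t/2 - sin(4·π·t)·cos(4·π·t)/(8·π) + C, the region integral is -√(3)/(16·π) + 1/3 and the full one is 1/2.
The result is P = -√(3)/(8·π) + 2/3.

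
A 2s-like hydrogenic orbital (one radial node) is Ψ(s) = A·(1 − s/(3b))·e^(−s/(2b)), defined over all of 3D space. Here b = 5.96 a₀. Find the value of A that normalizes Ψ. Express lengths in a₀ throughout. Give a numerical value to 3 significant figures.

Require ∫ |Ψ|² 4πs² ds = 1 over the whole domain.
(Spherical symmetry: dV = 4πs² ds.)
Recall ∫₀^∞ s^m e^(−s/β) ds = m!·β^(m+1), ∫|Ψ|² 4πs² ds = A²·(8·π·b^3/3).
Hence A² = 1/[8·π·b^3/3].
Substituting b = 5.96 gives A² = 0.0005638, so A = 0.02374.

A ≈ 0.0237 a₀^(-3/2)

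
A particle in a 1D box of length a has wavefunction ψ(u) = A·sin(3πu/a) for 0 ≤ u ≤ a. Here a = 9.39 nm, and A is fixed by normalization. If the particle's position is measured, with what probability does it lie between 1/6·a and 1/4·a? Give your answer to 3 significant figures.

The probability is P = ∫ |ψ|² du over [1/6·a, 1/4·a].
With A² fixed by ∫|ψ|² = 1, i.e. A² = (a/2)^(−1), substitute and integrate.
In terms of t = u/a (A² and the length scale cancel between numerator and denominator), P = [∫_{1/6}^{1/4} sin(3·π·t)^2 dt] / [∫_{0}^{1} sin(3·π·t)^2 dt].
Using ∫ sin(3·π·t)^2 dt = t/2 - sin(6·π·t)/(12·π), the numerator is 1/(12·π) + 1/24 and the denominator is 1/2.
Taking the ratio, P = (2 + π)/(12·π).

P ≈ 0.136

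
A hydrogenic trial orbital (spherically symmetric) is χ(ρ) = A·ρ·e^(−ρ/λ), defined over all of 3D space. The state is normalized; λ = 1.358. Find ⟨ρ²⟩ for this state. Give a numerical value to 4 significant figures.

By definition ⟨ρ²⟩ = ∫ ρ^2 |χ(ρ)|² 4πρ² dρ.
Recall ∫₀^∞ ρ^m e^(−ρ/β) dρ = m!·β^(m+1), since the A² factors cancel between numerator and denominator, ⟨ρ²⟩ = 15·λ^2/2.
Putting λ = 1.358 gives 13.831.

⟨ρ^2⟩ ≈ 13.83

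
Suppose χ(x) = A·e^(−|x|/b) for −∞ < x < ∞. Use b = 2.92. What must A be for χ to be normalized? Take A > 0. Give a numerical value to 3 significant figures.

A ≈ 0.585

We need A² ∫|f|² dx = 1, taking the integral from −∞ to ∞.
With χ = A·e^(−|x|/b), the integral evaluates to A²·[b].
With b = 2.92: A² = 0.3425 and A = 0.5852.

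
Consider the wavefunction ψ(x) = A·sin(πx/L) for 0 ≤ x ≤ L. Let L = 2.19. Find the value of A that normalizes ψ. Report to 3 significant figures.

A ≈ 0.956

Normalization requires ∫|ψ|² dx = 1, integrated from 0 to L.
Carrying out the integral gives A² · L/2.
Plugging in L = 2.19 yields A = 0.9556.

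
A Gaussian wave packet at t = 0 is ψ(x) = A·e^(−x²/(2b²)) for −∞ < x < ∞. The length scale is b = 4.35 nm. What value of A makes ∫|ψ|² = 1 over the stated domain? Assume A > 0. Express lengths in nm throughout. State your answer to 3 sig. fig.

A ≈ 0.360 nm^(-1/2)

Require ∫ |ψ|² dx = 1 over the whole domain.
Using the Gaussian integral ∫_{−∞}^{∞} e^(−αx²) dx = √(π/α), with ψ = A·e^(−x²/(2b²)), the integral evaluates to A²·[√(π)·b].
Hence A² = 1/[√(π)·b].
Substituting b = 4.35 gives A² = 0.1297, so A = 0.3601.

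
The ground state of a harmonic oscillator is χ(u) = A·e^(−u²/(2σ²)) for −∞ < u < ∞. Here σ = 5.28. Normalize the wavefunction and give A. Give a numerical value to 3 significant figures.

Require ∫ |χ|² du = 1 over the whole domain.
With ∫_{−∞}^{∞} u^(2m) e^(−αu²) du = (2m−1)!!·√π / (2^m α^(m+1/2)), carrying out the integral gives A² · √(π)·σ.
Plugging in σ = 5.28 yields A = 0.3269.

A ≈ 0.327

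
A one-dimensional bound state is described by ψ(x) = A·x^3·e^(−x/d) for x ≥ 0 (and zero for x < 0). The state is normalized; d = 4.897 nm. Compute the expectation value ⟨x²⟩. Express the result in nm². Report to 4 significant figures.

The expectation value is the |ψ|²-weighted average of x^2: ∫ x^2|ψ|² dx.
Using ∫₀^∞ xⁿ e^(−αx) dx = n!/αⁿ⁺¹, evaluating both integrals, ⟨x²⟩ = 14·d^2.
Putting d = 4.897 gives 335.73.

⟨x^2⟩ ≈ 335.7 nm^2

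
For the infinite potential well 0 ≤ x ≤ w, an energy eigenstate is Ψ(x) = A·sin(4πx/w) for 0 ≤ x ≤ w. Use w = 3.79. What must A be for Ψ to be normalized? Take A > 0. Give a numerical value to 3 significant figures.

Require ∫ |Ψ|² dx = 1 over the whole domain.
∫|Ψ|² dx = A²·(w/2).
So A² = (w/2)^(−1).
Substituting w = 3.79 gives A² = 0.5277, so A = 0.7264.

A ≈ 0.726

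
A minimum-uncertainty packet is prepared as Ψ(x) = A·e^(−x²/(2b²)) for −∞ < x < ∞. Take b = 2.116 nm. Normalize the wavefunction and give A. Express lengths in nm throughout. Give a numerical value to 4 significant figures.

The normalization condition is ∫|Ψ|² dx = 1 from −∞ to ∞.
Using the Gaussian integral ∫_{−∞}^{∞} e^(−αx²) dx = √(π/α), with Ψ = A·e^(−x²/(2b²)), the integral evaluates to A²·[√(π)·b].
Substituting b = 2.116 gives A² = 0.26663, so A = 0.51636.

A ≈ 0.5164 nm^(-1/2)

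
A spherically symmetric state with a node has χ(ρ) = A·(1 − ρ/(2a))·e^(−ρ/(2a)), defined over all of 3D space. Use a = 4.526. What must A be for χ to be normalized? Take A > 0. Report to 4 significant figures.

The normalization condition is ∫|χ|² 4πρ² dρ = 1 from 0 to ∞.
In 3D with spherical symmetry the volume element is 4πρ² dρ.
Using ∫₀^∞ ρⁿ e^(−αρ) dρ = n!/αⁿ⁺¹, with χ = A·(1 − ρ/(2a))·e^(−ρ/(2a)), the integral evaluates to A²·[8·π·a^3].
With a = 4.526: A² = 0.00042916 and A = 0.020716.

A ≈ 0.02072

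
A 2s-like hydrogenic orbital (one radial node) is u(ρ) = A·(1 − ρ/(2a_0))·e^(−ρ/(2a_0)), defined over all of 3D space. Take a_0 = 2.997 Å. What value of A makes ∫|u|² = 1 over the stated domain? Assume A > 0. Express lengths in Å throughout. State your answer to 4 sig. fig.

We need A² ∫|f|² 4πρ² dρ = 1, taking the integral from 0 to ∞.
Recall ∫₀^∞ ρ^m e^(−ρ/β) dρ = m!·β^(m+1), with u = A·(1 − ρ/(2a_0))·e^(−ρ/(2a_0)), the integral evaluates to A²·[8·π·a_0^3].
Setting this equal to 1 gives A² = 1/(8·π·a_0^3).
Substituting a_0 = 2.997 gives A² = 0.0014781, so A = 0.038446.

A ≈ 0.03845 Å^(-3/2)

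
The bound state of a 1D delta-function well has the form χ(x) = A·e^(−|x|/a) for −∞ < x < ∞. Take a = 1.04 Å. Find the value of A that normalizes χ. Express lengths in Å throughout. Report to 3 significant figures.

A ≈ 0.981 Å^(-1/2)

Require ∫ |χ|² dx = 1 over the whole domain.
Using ∫₀^∞ xⁿ e^(−αx) dx = n!/αⁿ⁺¹, with χ = A·e^(−|x|/a), the integral evaluates to A²·[a].
Hence A² = 1/[a].
Plugging in a = 1.04 yields A = 0.9806.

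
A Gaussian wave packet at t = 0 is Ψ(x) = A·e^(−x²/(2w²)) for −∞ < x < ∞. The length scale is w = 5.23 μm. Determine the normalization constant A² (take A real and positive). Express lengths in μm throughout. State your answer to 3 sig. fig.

A^2 ≈ 0.108 μm^(-1)

We need A² ∫|f|² dx = 1, taking the integral from −∞ to ∞.
∫|Ψ|² dx = A²·(√(π)·w).
So A² = (√(π)·w)^(−1).
Plugging in w = 5.23 yields A = 0.3284.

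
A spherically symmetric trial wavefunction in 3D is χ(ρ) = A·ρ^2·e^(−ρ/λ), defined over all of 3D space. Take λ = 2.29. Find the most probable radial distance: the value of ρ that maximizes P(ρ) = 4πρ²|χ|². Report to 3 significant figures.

The maximum of P(ρ) = 4πρ²|χ|² occurs where its derivative vanishes.
This gives ρ = 3·λ.
With λ = 2.29, the most probable radial distance is 6.870.

ρ ≈ 6.87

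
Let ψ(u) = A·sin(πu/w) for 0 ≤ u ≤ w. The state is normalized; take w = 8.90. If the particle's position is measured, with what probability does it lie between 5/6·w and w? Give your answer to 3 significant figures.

P ≈ 0.0288

|ψ|² is the probability density, so P = ∫_{5/6·w}^{w} |ψ|² du.
With A² fixed by ∫|ψ|² = 1, i.e. A² = (w/2)^(−1), substitute and integrate.
Let t = u/w; then A² and the length scale cancel, so P = ∫_{5/6}^{1} sin(π·t)^2 dt ÷ ∫_{0}^{1} sin(π·t)^2 dt.
With ∫ sin(π·t)^2 dt = t/2 - sin(2·π·t)/(4·π) + C, the region integral is -√(3)/(8·π) + 1/12 and the full one is 1/2.
Taking the ratio, P = (-√(3)/4 + π/6)/π.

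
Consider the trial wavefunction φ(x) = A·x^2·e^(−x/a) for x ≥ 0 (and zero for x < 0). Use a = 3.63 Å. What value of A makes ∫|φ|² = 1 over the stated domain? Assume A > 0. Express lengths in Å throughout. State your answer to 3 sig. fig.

Normalization requires ∫|φ|² dx = 1, integrated from 0 to ∞.
Using ∫₀^∞ xⁿ e^(−αx) dx = n!/αⁿ⁺¹, ∫|φ|² dx = A²·(3·a^5/4).
Hence A² = 1/[3·a^5/4].
With a = 3.63: A² = 0.002115 and A = 0.04599.

A ≈ 0.0460 Å^(-5/2)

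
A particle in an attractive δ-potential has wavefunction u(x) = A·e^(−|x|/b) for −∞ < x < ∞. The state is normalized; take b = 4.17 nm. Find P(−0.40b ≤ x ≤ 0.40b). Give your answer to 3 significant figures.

The probability is P = ∫ |u|² dx over [−0.40b, 0.40b].
Since A² = 1/(b), this is the region integral divided by the full normalization integral.
By symmetry take twice the x ≥ 0 contribution in numerator and denominator; the 2's cancel. In terms of t = x/b (A² and the length scale cancel between numerator and denominator), P = [∫_{0}^{0.40} e^(-2·t) dt] / [∫_{0}^{∞} e^(-2·t) dt].
Using ∫ e^(-2·t) dt = -e^(-2·t)/2, the numerator is 1/2 - e^(-4/5)/2 and the denominator is 1/2.
Taking the ratio, P = 0.5507.

P ≈ 0.551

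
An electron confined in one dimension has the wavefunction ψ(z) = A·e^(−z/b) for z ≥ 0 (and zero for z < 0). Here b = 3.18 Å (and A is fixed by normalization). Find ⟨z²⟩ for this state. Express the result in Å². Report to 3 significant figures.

⟨z^2⟩ ≈ 5.06 Å^2

⟨z²⟩ = ∫ z^2 |ψ|² dz over the full domain.
Since the A² factors cancel between numerator and denominator, ⟨z²⟩ = b^2/2.
Putting b = 3.18 gives 5.056.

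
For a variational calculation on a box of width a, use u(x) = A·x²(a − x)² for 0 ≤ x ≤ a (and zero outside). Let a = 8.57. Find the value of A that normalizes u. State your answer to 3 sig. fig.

Require ∫ |u|² dx = 1 over the whole domain.
Expanding the polynomial and integrating term by term, the integral (without the A² prefactor) comes out to a^9/630.
Hence A² = 1/[a^9/630].
Plugging in a = 8.57 yields A = 0.001589.

A ≈ 0.00159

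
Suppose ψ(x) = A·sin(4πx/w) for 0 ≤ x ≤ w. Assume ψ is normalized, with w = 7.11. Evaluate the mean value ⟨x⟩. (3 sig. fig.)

The expectation value is the |ψ|²-weighted average of x: ∫ x|ψ|² dx.
The ratio of the moment integral to the normalization integral gives ⟨x⟩ = w/2.
Putting w = 7.11 gives 3.555.

⟨x⟩ ≈ 3.56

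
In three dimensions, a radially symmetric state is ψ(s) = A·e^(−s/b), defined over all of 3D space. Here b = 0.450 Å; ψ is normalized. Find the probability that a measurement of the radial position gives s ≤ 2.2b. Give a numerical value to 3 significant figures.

P ≈ 0.815

With dV = 4πs²ds, the probability is ∫|ψ|² dV over s ≤ 2.2b.
The full normalization integral is A²·[π·b^3] = 1, fixing A².
Let u = s/b; then A², 4π and the length scale all cancel, so P = ∫_{0}^{2.2} u^2·e^(-2·u) du ÷ ∫_{0}^{∞} u^2·e^(-2·u) du.
With ∫ u^2·e^(-2·u) du = -(2·u^2 + 2·u + 1)·e^(-2·u)/4 + C, the region integral is 1/4 - 377·e^(-22/5)/100 and the full one is 1/4.
Taking the ratio yields P = 0.8149.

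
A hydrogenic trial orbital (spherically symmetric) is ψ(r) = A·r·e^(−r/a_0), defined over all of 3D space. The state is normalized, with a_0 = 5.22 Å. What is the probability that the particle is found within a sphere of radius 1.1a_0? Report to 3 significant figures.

P ≈ 0.0725

With dV = 4πr²dr, the probability is ∫|ψ|² dV over r ≤ 1.1a_0.
A² is fixed by ∫₀^∞ 4πr²|ψ|² dr = 1, i.e. A² = (3·π·a_0^5)^(−1).
Let u = r/a_0; then A², 4π and the length scale all cancel, so P = ∫_{0}^{1.1} u^4·e^(-2·u) du ÷ ∫_{0}^{∞} u^4·e^(-2·u) du.
With ∫ u^4·e^(-2·u) du = -(u^4/2 + u^3 + 3·u^2/2 + 3·u/2 + 3/4)·e^(-2·u) + C, the region integral is ≈ 0.054372 and the full one is 3/4.
This evaluates to P = 0.07250.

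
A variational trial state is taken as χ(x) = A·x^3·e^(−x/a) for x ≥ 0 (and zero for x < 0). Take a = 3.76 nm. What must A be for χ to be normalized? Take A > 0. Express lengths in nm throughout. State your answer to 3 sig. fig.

Normalization requires ∫|χ|² dx = 1, integrated from 0 to ∞.
The integral (without the A² prefactor) comes out to 45·a^7/8.
With a = 3.76: A² = 0.00001673 and A = 0.004091.

A ≈ 0.00409 nm^(-7/2)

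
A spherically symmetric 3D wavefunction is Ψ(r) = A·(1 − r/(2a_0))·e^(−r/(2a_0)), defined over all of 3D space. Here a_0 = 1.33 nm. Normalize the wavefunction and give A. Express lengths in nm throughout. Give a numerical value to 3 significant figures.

Require ∫ |Ψ|² 4πr² dr = 1 over the whole domain.
(Spherical symmetry: dV = 4πr² dr.)
Recall ∫₀^∞ r^m e^(−r/β) dr = m!·β^(m+1), with Ψ = A·(1 − r/(2a_0))·e^(−r/(2a_0)), the integral evaluates to A²·[8·π·a_0^3].
With a_0 = 1.33: A² = 0.01691 and A = 0.1300.

A ≈ 0.130 nm^(-3/2)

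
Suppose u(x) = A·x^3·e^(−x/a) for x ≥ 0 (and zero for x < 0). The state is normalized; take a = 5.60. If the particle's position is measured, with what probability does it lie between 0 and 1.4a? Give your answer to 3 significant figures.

|u|² is the probability density, so P = ∫_{0}^{1.4a} |u|² dx.
The normalization integral ∫|u|²dx over the whole domain equals 45·a^7/8·A², and A² cancels in the ratio.
In terms of t = x/a (A² and the length scale cancel between numerator and denominator), P = [∫_{0}^{1.4} t^6·e^(-2·t) dt] / [∫_{0}^{∞} t^6·e^(-2·t) dt].
An antiderivative of t^6·e^(-2·t) is -(4·t^6 + 12·t^5 + 30·t^4 + 60·t^3 + 90·t^2 + 90·t + 45)·e^(-2·t)/8; evaluating from 0 to 1.4 gives ≈ 0.13731, while the full integral is 45/8.
Evaluating gives P = 0.02441.

P ≈ 0.0244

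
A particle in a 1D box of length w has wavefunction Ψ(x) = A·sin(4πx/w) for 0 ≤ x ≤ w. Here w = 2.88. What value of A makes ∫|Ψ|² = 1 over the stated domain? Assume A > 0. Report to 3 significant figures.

A ≈ 0.833

We need A² ∫|f|² dx = 1, taking the integral from 0 to w.
∫|Ψ|² dx = A²·(w/2).
Setting this equal to 1 gives A² = 1/(w/2).
With w = 2.88: A² = 0.6944 and A = 0.8333.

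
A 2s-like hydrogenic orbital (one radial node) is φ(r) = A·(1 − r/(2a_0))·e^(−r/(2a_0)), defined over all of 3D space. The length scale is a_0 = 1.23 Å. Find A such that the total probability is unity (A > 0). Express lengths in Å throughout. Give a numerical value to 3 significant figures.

A ≈ 0.146 Å^(-3/2)

We need A² ∫|f|² 4πr² dr = 1, taking the integral from 0 to ∞.
(Spherical symmetry: dV = 4πr² dr.)
Using ∫₀^∞ rⁿ e^(−αr) dr = n!/αⁿ⁺¹, the integral (without the A² prefactor) comes out to 8·π·a_0^3.
Plugging in a_0 = 1.23 yields A = 0.1462.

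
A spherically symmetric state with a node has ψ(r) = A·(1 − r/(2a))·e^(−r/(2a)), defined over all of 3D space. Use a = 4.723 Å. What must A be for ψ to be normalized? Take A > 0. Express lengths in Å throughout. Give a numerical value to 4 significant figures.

Require ∫ |ψ|² 4πr² dr = 1 over the whole domain.
With ∫₀^∞ r^4 e^(−αr) dr = 4!/α^5, ∫|ψ|² 4πr² dr = A²·(8·π·a^3).
So A² = (8·π·a^3)^(−1).
Substituting a = 4.723 gives A² = 0.00037766, so A = 0.019434.

A ≈ 0.01943 Å^(-3/2)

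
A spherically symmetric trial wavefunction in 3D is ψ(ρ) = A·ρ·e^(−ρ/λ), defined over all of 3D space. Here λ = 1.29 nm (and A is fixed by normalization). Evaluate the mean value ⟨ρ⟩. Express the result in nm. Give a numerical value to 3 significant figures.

The expectation value is the |ψ|²-weighted average of ρ: ∫ ρ|ψ|² 4πρ² dρ.
Recall ∫₀^∞ ρ^m e^(−ρ/β) dρ = m!·β^(m+1), since the A² factors cancel between numerator and denominator, ⟨ρ⟩ = 5·λ/2.
Putting λ = 1.29 gives 3.225.

⟨ρ⟩ ≈ 3.23 nm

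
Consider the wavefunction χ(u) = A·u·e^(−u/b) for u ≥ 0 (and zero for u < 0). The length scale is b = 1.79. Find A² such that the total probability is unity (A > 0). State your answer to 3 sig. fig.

Require ∫ |χ|² du = 1 over the whole domain.
Using ∫₀^∞ uⁿ e^(−αu) du = n!/αⁿ⁺¹, carrying out the integral gives A² · b^3/4.
Plugging in b = 1.79 yields A = 0.8351.

A^2 ≈ 0.697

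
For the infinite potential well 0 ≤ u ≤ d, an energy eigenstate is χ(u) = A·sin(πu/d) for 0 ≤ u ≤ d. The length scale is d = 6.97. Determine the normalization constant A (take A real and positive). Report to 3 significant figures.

We need A² ∫|f|² du = 1, taking the integral from 0 to d.
The integral (without the A² prefactor) comes out to d/2.
Hence A² = 1/[d/2].
With d = 6.97: A² = 0.2869 and A = 0.5357.

A ≈ 0.536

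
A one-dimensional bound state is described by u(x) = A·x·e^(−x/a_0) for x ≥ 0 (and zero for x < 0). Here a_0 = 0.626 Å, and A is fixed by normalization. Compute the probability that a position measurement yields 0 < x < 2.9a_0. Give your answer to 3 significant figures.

P ≈ 0.928

The probability is P = ∫ |u|² dx over [0, 2.9a_0].
The normalization integral ∫|u|²dx over the whole domain equals a_0^3/4·A², and A² cancels in the ratio.
Let t = x/a_0; then A² and the length scale cancel, so P = ∫_{0}^{2.9} t^2·e^(-2·t) dt ÷ ∫_{0}^{∞} t^2·e^(-2·t) dt.
With ∫ t^2·e^(-2·t) dt = -(2·t^2 + 2·t + 1)·e^(-2·t)/4 + C, the region integral is 1/4 - 1181·e^(-29/5)/200 and the full one is 1/4.
Evaluating gives P = 0.9285.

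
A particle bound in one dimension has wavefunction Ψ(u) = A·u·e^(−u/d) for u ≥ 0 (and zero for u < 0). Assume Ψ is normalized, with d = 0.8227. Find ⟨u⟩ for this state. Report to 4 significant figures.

The expectation value is the |Ψ|²-weighted average of u: ∫ u|Ψ|² du.
Recall ∫₀^∞ u^m e^(−u/β) du = m!·β^(m+1), the ratio of the moment integral to the normalization integral gives ⟨u⟩ = 3·d/2.
With d = 0.8227, ⟨u⟩ = 1.2341.

⟨u⟩ ≈ 1.234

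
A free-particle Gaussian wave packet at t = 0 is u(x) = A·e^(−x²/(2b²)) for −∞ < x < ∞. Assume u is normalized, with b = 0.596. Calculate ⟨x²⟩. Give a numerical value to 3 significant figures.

⟨x²⟩ = ∫ x^2 |u|² dx over the full domain.
Evaluating both integrals, ⟨x²⟩ = b^2/2.
Putting b = 0.596 gives 0.1776.

⟨x^2⟩ ≈ 0.178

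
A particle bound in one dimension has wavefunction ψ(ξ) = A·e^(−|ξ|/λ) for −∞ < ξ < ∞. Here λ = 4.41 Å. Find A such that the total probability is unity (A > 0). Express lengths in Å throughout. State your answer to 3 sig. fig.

Normalization requires ∫|ψ|² dξ = 1, integrated from −∞ to ∞.
With ∫₀^∞ ξ^0 e^(−αξ) dξ = 0!/α^1, carrying out the integral gives A² · λ.
Setting this equal to 1 gives A² = 1/(λ).
Plugging in λ = 4.41 yields A = 0.4762.

A ≈ 0.476 Å^(-1/2)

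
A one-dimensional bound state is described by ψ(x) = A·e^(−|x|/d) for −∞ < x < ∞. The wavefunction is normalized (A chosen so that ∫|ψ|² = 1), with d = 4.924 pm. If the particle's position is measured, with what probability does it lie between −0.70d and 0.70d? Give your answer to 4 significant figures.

P ≈ 0.7534

|ψ|² is the probability density, so P = ∫_{−0.70d}^{0.70d} |ψ|² dx.
With A² fixed by ∫|ψ|² = 1, i.e. A² = (d)^(−1), substitute and integrate.
By symmetry take twice the x ≥ 0 contribution in numerator and denominator; the 2's cancel. Substituting u = x/d, A² and the length scale cancel in the ratio: P = ∫_{0}^{0.70} e^(-2·u) du / ∫_{0}^{∞} e^(-2·u) du.
With ∫ e^(-2·u) du = -e^(-2·u)/2 + C, the region integral is 1/2 - e^(-7/5)/2 and the full one is 1/2.
The result is P = 0.75340.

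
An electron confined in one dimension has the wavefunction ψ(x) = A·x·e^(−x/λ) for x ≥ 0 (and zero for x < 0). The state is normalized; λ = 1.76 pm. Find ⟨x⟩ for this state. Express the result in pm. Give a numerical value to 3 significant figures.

⟨x⟩ ≈ 2.64 pm

By definition ⟨x⟩ = ∫ x |ψ(x)|² dx.
The ratio of the moment integral to the normalization integral gives ⟨x⟩ = 3·λ/2.
Putting λ = 1.76 gives 2.640.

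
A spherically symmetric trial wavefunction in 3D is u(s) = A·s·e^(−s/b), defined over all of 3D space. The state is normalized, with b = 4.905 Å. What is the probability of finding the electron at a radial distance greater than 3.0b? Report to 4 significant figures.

P ≈ 0.2851

P = ∫ |u|² 4πs² ds over s > 3.0b.
Normalization gives A² = 1/(3·π·b^5).
Substituting t = s/b, A², 4π and the length scale all cancel in the ratio: P = ∫_{3.0}^{∞} t^4·e^(-2·t) dt / ∫_{0}^{∞} t^4·e^(-2·t) dt.
An antiderivative of t^4·e^(-2·t) is -(t^4/2 + t^3 + 3·t^2/2 + 3·t/2 + 3/4)·e^(-2·t); evaluating from 3.0 to ∞ gives 345·e^(-6)/4, while the full integral is 3/4.
This evaluates to P = 0.28506.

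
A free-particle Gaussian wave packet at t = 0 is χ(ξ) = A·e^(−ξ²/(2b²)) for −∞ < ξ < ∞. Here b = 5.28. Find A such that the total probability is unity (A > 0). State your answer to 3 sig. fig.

A ≈ 0.327

Require ∫ |χ|² dξ = 1 over the whole domain.
∫|χ|² dξ = A²·(√(π)·b).
So A² = (√(π)·b)^(−1).
Substituting b = 5.28 gives A² = 0.1069, so A = 0.3269.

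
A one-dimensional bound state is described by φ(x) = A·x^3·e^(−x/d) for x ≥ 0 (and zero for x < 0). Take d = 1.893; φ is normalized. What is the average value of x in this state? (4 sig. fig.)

By definition ⟨x⟩ = ∫ x |φ(x)|² dx.
Recall ∫₀^∞ x^m e^(−x/β) dx = m!·β^(m+1), since the A² factors cancel between numerator and denominator, ⟨x⟩ = 7·d/2.
With d = 1.893, ⟨x⟩ = 6.6255.

⟨x⟩ ≈ 6.626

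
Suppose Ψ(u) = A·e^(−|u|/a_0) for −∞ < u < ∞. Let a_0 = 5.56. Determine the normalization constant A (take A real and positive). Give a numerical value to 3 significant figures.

Require ∫ |Ψ|² du = 1 over the whole domain.
Using ∫₀^∞ uⁿ e^(−αu) du = n!/αⁿ⁺¹, with Ψ = A·e^(−|u|/a_0), the integral evaluates to A²·[a_0].
Substituting a_0 = 5.56 gives A² = 0.1799, so A = 0.4241.

A ≈ 0.424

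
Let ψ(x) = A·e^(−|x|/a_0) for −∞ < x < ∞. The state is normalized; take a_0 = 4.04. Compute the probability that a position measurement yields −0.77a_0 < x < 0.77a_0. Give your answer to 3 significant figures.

P ≈ 0.786

The probability is P = ∫ |ψ|² dx over [−0.77a_0, 0.77a_0].
The normalization integral ∫|ψ|²dx over the whole domain equals a_0·A², and A² cancels in the ratio.
Both integrals are even about x = 0, so only the x ≥ 0 halves are needed (the factors of 2 cancel). In terms of u = x/a_0 (A² and the length scale cancel between numerator and denominator), P = [∫_{0}^{0.77} e^(-2·u) du] / [∫_{0}^{∞} e^(-2·u) du].
An antiderivative of e^(-2·u) is -e^(-2·u)/2; evaluating from 0 to 0.77 gives 1/2 - e^(-77/50)/2, while the full integral is 1/2.
Taking the ratio, P = 0.7856.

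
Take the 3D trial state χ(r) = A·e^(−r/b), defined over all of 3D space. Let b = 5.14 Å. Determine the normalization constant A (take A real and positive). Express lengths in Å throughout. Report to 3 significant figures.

The normalization condition is ∫|χ|² 4πr² dr = 1 from 0 to ∞.
With χ = A·e^(−r/b), the integral evaluates to A²·[π·b^3].
With b = 5.14: A² = 0.002344 and A = 0.04842.

A ≈ 0.0484 Å^(-3/2)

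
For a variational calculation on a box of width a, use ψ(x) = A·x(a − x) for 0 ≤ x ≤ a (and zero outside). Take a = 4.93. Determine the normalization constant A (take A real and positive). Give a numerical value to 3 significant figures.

Normalization requires ∫|ψ|² dx = 1, integrated from 0 to a.
Expanding the polynomial and integrating term by term, with ψ = A·x(a − x), the integral evaluates to A²·[a^5/30].
Hence A² = 1/[a^5/30].
Plugging in a = 4.93 yields A = 0.1015.

A ≈ 0.101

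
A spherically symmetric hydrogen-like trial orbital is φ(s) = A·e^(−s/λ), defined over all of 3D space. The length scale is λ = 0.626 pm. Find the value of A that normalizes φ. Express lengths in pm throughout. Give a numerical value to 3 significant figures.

The normalization condition is ∫|φ|² 4πs² ds = 1 from 0 to ∞.
The angular integral contributes 4π, leaving ∫₀^∞ s²|φ|² ds.
∫|φ|² 4πs² ds = A²·(π·λ^3).
Hence A² = 1/[π·λ^3].
Plugging in λ = 0.626 yields A = 1.139.

A ≈ 1.14 pm^(-3/2)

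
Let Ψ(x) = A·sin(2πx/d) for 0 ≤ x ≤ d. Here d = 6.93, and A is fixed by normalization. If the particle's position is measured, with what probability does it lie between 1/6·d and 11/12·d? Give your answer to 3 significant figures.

|Ψ|² is the probability density, so P = ∫_{1/6·d}^{11/12·d} |Ψ|² dx.
With A² fixed by ∫|Ψ|² = 1, i.e. A² = (d/2)^(−1), substitute and integrate.
Substituting u = x/d, A² and the length scale cancel in the ratio: P = ∫_{1/6}^{11/12} sin(2·π·u)^2 du / ∫_{0}^{1} sin(2·π·u)^2 du.
An antiderivative of sin(2·π·u)^2 is u/2 - sin(4·π·u)/(8·π); evaluating from 1/6 to 11/12 gives √(3)/(8·π) + 3/8, while the full integral is 1/2.
The result is P = (√(3) + 3·π)/(4·π).

P ≈ 0.888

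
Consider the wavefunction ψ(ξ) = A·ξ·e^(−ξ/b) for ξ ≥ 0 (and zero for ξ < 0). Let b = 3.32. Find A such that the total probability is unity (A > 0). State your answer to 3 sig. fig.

The normalization condition is ∫|ψ|² dξ = 1 from 0 to ∞.
The integral (without the A² prefactor) comes out to b^3/4.
With b = 3.32: A² = 0.1093 and A = 0.3306.

A ≈ 0.331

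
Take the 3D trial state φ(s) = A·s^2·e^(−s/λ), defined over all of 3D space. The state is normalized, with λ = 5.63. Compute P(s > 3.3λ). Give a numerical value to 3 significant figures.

P = ∫ |φ|² 4πs² ds over s > 3.3λ.
A² is fixed by ∫₀^∞ 4πs²|φ|² ds = 1, i.e. A² = (45·π·λ^7/2)^(−1).
Let u = s/λ; then A², 4π and the length scale all cancel, so P = ∫_{3.3}^{∞} u^6·e^(-2·u) du ÷ ∫_{0}^{∞} u^6·e^(-2·u) du.
With ∫ u^6·e^(-2·u) du = -(4·u^6 + 12·u^5 + 30·u^4 + 60·u^3 + 90·u^2 + 90·u + 45)·e^(-2·u)/8 + C, the region integral is ≈ 2.8735 and the full one is 45/8.
The region integral divided by the full integral gives P = 0.5108.

P ≈ 0.511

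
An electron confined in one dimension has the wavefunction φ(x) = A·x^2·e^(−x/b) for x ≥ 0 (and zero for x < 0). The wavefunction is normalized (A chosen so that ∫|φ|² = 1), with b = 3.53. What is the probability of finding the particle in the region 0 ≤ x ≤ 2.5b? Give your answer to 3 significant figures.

P ≈ 0.560

The probability is P = ∫ |φ|² dx over [0, 2.5b].
The normalization integral ∫|φ|²dx over the whole domain equals 3·b^5/4·A², and A² cancels in the ratio.
Let u = x/b; then A² and the length scale cancel, so P = ∫_{0}^{2.5} u^4·e^(-2·u) du ÷ ∫_{0}^{∞} u^4·e^(-2·u) du.
Using ∫ u^4·e^(-2·u) du = -(u^4/2 + u^3 + 3·u^2/2 + 3·u/2 + 3/4)·e^(-2·u), the numerator is 3/4 - 1569·e^(-5)/32 and the denominator is 3/4.
The result is P = 0.5595.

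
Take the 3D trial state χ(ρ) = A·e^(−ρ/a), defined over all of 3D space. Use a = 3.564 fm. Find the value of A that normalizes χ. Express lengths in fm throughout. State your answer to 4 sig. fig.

A ≈ 0.08385 fm^(-3/2)

The normalization condition is ∫|χ|² 4πρ² dρ = 1 from 0 to ∞.
In 3D with spherical symmetry the volume element is 4πρ² dρ.
Recall ∫₀^∞ ρ^m e^(−ρ/β) dρ = m!·β^(m+1), the integral (without the A² prefactor) comes out to π·a^3.
Hence A² = 1/[π·a^3].
Substituting a = 3.564 gives A² = 0.0070313, so A = 0.083853.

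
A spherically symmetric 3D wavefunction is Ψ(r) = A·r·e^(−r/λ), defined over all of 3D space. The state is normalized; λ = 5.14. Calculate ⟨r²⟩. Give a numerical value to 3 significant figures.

⟨r^2⟩ ≈ 198

By definition ⟨r²⟩ = ∫ r^2 |Ψ(r)|² 4πr² dr.
With ∫₀^∞ r^6 e^(−αr) dr = 6!/α^7, the ratio of the moment integral to the normalization integral gives ⟨r²⟩ = 15·λ^2/2.
Putting λ = 5.14 gives 198.1.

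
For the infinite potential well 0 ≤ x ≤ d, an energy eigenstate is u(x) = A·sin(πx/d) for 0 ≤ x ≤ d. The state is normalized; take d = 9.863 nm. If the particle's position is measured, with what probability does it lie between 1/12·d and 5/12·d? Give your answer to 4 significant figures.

P ≈ 0.3333

|u|² is the probability density, so P = ∫_{1/12·d}^{5/12·d} |u|² dx.
The normalization integral ∫|u|²dx over the whole domain equals d/2·A², and A² cancels in the ratio.
In terms of t = x/d (A² and the length scale cancel between numerator and denominator), P = [∫_{1/12}^{5/12} sin(π·t)^2 dt] / [∫_{0}^{1} sin(π·t)^2 dt].
Using ∫ sin(π·t)^2 dt = t/2 - sin(2·π·t)/(4·π), the numerator is 1/6 and the denominator is 1/2.
The result is P = 1/3.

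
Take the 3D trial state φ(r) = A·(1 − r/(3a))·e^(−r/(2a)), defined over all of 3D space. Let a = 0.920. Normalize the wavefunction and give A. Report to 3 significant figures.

Normalization requires ∫|φ|² 4πr² dr = 1, integrated from 0 to ∞.
In 3D with spherical symmetry the volume element is 4πr² dr.
Recall ∫₀^∞ r^m e^(−r/β) dr = m!·β^(m+1), with φ = A·(1 − r/(3a))·e^(−r/(2a)), the integral evaluates to A²·[8·π·a^3/3].
With a = 0.920: A² = 0.1533 and A = 0.3915.

A ≈ 0.392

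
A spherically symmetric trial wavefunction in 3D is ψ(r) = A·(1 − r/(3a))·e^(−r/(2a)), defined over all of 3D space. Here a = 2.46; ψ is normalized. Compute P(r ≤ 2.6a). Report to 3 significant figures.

P ≈ 0.351

Integrate the radial probability density 4πr²|ψ|² over r ≤ 2.6a.
The full normalization integral is A²·[8·π·a^3/3] = 1, fixing A².
Let u = r/a; then A², 4π and the length scale all cancel, so P = ∫_{0}^{2.6} u^2·(1 - u/3)^2·e^(-u) du ÷ ∫_{0}^{∞} u^2·(1 - u/3)^2·e^(-u) du.
An antiderivative of u^2·(1 - u/3)^2·e^(-u) is (-u^4 + 2·u^3 - 3·u^2 - 6·u - 6)·e^(-u)/9; evaluating from 0 to 2.6 gives ≈ 0.23402, while the full integral is 2/3.
Taking the ratio yields P = 0.3510.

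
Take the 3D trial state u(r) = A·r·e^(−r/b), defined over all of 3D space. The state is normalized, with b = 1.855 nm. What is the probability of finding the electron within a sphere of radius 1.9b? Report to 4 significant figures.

P ≈ 0.3322

Integrate the radial probability density 4πr²|u|² over r ≤ 1.9b.
The full normalization integral is A²·[3·π·b^5] = 1, fixing A².
Let t = r/b; then A², 4π and the length scale all cancel, so P = ∫_{0}^{1.9} t^4·e^(-2·t) dt ÷ ∫_{0}^{∞} t^4·e^(-2·t) dt.
An antiderivative of t^4·e^(-2·t) is -(t^4/2 + t^3 + 3·t^2/2 + 3·t/2 + 3/4)·e^(-2·t); evaluating from 0 to 1.9 gives ≈ 0.249117, while the full integral is 3/4.
Taking the ratio yields P = 0.33216.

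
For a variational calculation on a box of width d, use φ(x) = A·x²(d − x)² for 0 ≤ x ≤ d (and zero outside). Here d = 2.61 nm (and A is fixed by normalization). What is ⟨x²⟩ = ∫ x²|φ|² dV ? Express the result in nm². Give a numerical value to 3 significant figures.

⟨x^2⟩ ≈ 1.86 nm^2

The expectation value is the |φ|²-weighted average of x^2: ∫ x^2|φ|² dx.
Expanding the polynomial and integrating term by term, since the A² factors cancel between numerator and denominator, ⟨x²⟩ = 3·d^2/11.
With d = 2.61, ⟨x^2⟩ = 1.858.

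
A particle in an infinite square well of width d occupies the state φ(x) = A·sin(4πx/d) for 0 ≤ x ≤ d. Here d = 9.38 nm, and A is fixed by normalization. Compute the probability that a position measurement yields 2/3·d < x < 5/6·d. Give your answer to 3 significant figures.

P ≈ 0.0978

P = ∫_{2/3·d}^{5/6·d} |φ(x)|² dx.
Since A² = 1/(d/2), this is the region integral divided by the full normalization integral.
Let u = x/d; then A² and the length scale cancel, so P = ∫_{2/3}^{5/6} sin(4·π·u)^2 du ÷ ∫_{0}^{1} sin(4·π·u)^2 du.
An antiderivative of sin(4·π·u)^2 is u/2 - sin(4·π·u)·cos(4·π·u)/(8·π); evaluating from 2/3 to 5/6 gives -√(3)/(16·π) + 1/12, while the full integral is 1/2.
Evaluating gives P = (-√(3)/8 + π/6)/π.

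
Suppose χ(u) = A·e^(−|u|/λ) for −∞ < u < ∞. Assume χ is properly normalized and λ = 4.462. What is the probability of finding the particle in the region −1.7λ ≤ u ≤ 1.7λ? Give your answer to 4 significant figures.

P ≈ 0.9666

|χ|² is the probability density, so P = ∫_{−1.7λ}^{1.7λ} |χ|² du.
With A² fixed by ∫|χ|² = 1, i.e. A² = (λ)^(−1), substitute and integrate.
By symmetry take twice the u ≥ 0 contribution in numerator and denominator; the 2's cancel. Substituting t = u/λ, A² and the length scale cancel in the ratio: P = ∫_{0}^{1.7} e^(-2·t) dt / ∫_{0}^{∞} e^(-2·t) dt.
An antiderivative of e^(-2·t) is -e^(-2·t)/2; evaluating from 0 to 1.7 gives 1/2 - e^(-17/5)/2, while the full integral is 1/2.
The result is P = 0.96663.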